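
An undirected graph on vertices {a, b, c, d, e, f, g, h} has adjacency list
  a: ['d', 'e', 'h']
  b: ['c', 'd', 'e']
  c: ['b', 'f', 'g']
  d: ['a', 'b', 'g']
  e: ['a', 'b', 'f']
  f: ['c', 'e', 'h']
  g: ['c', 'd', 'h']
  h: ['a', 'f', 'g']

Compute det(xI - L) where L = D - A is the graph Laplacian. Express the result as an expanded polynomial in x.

x^8 - 24x^7 + 240x^6 - 1296x^5 + 4080x^4 - 7488x^3 + 7424x^2 - 3072x

With the vertex order [a, b, c, d, e, f, g, h], the degrees are [3, 3, 3, 3, 3, 3, 3, 3], giving D = diag(3, 3, 3, 3, 3, 3, 3, 3) and L = D - A. Computing det(xI - L) by cofactor expansion (or equivalently via sum-over-permutations) gives x^8 - 24x^7 + 240x^6 - 1296x^5 + 4080x^4 - 7488x^3 + 7424x^2 - 3072x. The constant term is 0 because L is singular (the all-ones vector lies in its kernel). There is one zero in the spectrum, matching the 1 component.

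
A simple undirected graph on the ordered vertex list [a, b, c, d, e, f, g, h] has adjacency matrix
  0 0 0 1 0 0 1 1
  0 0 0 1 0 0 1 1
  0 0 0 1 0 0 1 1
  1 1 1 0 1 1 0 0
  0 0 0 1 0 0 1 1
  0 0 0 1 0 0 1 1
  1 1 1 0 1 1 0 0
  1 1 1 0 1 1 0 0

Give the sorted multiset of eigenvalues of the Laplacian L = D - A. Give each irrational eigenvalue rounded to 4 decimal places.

With the vertex order [a, b, c, d, e, f, g, h], the degrees are [3, 3, 3, 5, 3, 3, 5, 5], giving D = diag(3, 3, 3, 5, 3, 3, 5, 5) and L = D - A. The multiplicity of 0 as a Laplacian eigenvalue equals the number of connected components. The single zero eigenvalue shows the graph is connected. The largest eigenvalue, 8, is at most the vertex count 8.

[0, 3, 3, 3, 3, 5, 5, 8]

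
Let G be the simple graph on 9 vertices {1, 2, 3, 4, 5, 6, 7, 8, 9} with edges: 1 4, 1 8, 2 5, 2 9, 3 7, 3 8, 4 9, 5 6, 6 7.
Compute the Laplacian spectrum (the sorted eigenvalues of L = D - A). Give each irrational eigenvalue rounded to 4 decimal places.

Each diagonal entry of L is the vertex degree and each off-diagonal entry is -1 where an edge is present, 0 otherwise; in the order [1, 2, 3, 4, 5, 6, 7, 8, 9] the diagonal is [2, 2, 2, 2, 2, 2, 2, 2, 2]. The multiplicity of 0 as a Laplacian eigenvalue equals the number of connected components. The largest eigenvalue, 3.8794, is at most the vertex count 9. The eigenvalues sum to 18, which equals trace(L) = 2|E|.

[0, 0.4679, 0.4679, 1.6527, 1.6527, 3, 3, 3.8794, 3.8794]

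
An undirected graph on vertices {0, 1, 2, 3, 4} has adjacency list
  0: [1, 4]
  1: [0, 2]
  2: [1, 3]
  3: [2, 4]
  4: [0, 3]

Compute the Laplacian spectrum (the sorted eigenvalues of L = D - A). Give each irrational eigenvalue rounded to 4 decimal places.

[0, 1.3820, 1.3820, 3.6180, 3.6180]

Reading degrees in the order [0, 1, 2, 3, 4] gives [2, 2, 2, 2, 2]; set D = diag(2, 2, 2, 2, 2) and form L = D - A. Since every row of L sums to 0, the all-ones vector is in the kernel and 0 is an eigenvalue. The largest eigenvalue, 3.6180, is at most the vertex count 5.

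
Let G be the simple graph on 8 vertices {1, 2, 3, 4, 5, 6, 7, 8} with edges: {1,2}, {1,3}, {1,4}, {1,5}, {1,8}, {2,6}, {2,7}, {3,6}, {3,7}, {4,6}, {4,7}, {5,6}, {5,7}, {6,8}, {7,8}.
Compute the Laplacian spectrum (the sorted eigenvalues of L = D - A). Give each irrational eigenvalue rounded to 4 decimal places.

[0, 3, 3, 3, 3, 5, 5, 8]

With the vertex order [1, 2, 3, 4, 5, 6, 7, 8], the degrees are [5, 3, 3, 3, 3, 5, 5, 3], giving D = diag(5, 3, 3, 3, 3, 5, 5, 3) and L = D - A. The multiplicity of 0 as a Laplacian eigenvalue equals the number of connected components. There is one zero in the spectrum, matching the 1 component. By the matrix-tree theorem the graph has (1/8) * product of the nonzero eigenvalues = 2025 spanning trees.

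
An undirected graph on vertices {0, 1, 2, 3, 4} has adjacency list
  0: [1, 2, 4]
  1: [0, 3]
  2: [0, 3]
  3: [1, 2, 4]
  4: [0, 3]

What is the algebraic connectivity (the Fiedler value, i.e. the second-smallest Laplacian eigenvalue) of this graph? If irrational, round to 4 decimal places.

2

Reading degrees in the order [0, 1, 2, 3, 4] gives [3, 2, 2, 3, 2]; set D = diag(3, 2, 2, 3, 2) and form L = D - A. The smallest Laplacian eigenvalue is always 0. The next one, lambda_2 = 2, measures how hard the graph is to disconnect: larger values mean better connectivity. By the matrix-tree theorem the graph has (1/5) * product of the nonzero eigenvalues = 12 spanning trees.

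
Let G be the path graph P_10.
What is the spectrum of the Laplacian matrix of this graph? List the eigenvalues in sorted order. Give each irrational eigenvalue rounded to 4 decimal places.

The graph has 10 vertices and degree multiset [2, 2, 2, 2, 2, 2, 2, 2, 1, 1]; D is the diagonal matrix of degrees and L = D - A. The multiplicity of 0 as a Laplacian eigenvalue equals the number of connected components. The single zero eigenvalue shows the graph is connected. There is one zero in the spectrum, matching the 1 component. The largest eigenvalue, 3.9021, is at most the vertex count 10.

[0, 0.0979, 0.3820, 0.8244, 1.3820, 2, 2.6180, 3.1756, 3.6180, 3.9021]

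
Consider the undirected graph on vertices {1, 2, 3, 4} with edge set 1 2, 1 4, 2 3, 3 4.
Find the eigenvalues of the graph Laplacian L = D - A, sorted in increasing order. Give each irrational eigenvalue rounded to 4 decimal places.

With the vertex order [1, 2, 3, 4], the degrees are [2, 2, 2, 2], giving D = diag(2, 2, 2, 2) and L = D - A. The multiplicity of 0 as a Laplacian eigenvalue equals the number of connected components. The single zero eigenvalue shows the graph is connected. The eigenvalues sum to 8, which equals trace(L) = 2|E|. The largest eigenvalue, 4, is at most the vertex count 4.

[0, 2, 2, 4]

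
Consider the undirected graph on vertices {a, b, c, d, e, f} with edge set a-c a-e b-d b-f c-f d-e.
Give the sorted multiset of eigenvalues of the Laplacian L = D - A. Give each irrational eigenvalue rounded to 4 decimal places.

Reading degrees in the order [a, b, c, d, e, f] gives [2, 2, 2, 2, 2, 2]; set D = diag(2, 2, 2, 2, 2, 2) and form L = D - A. Since every row of L sums to 0, the all-ones vector is in the kernel and 0 is an eigenvalue. The single zero eigenvalue shows the graph is connected. The largest eigenvalue, 4, is at most the vertex count 6. By the matrix-tree theorem the graph has (1/6) * product of the nonzero eigenvalues = 6 spanning trees.

[0, 1, 1, 3, 3, 4]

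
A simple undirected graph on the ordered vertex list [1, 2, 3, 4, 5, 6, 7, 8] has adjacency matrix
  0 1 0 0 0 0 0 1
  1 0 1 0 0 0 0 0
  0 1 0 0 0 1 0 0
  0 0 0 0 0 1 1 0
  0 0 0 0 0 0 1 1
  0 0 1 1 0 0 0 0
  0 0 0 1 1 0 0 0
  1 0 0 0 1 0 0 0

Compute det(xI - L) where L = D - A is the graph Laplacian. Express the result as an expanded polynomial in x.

With the vertex order [1, 2, 3, 4, 5, 6, 7, 8], the degrees are [2, 2, 2, 2, 2, 2, 2, 2], giving D = diag(2, 2, 2, 2, 2, 2, 2, 2) and L = D - A. L has integer entries, so p(x) = det(xI - L) has integer coefficients. Expanding the determinant yields x^8 - 16x^7 + 104x^6 - 352x^5 + 660x^4 - 672x^3 + 336x^2 - 64x. The constant term is 0 because L is singular (the all-ones vector lies in its kernel). The eigenvalues sum to 16, which equals trace(L) = 2|E|.

x^8 - 16x^7 + 104x^6 - 352x^5 + 660x^4 - 672x^3 + 336x^2 - 64x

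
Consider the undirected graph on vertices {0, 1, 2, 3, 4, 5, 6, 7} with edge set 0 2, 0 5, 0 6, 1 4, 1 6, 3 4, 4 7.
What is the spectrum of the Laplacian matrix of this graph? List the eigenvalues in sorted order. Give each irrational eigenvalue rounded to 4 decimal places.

Reading degrees in the order [0, 1, 2, 3, 4, 5, 6, 7] gives [3, 2, 1, 1, 3, 1, 2, 1]; set D = diag(3, 2, 1, 1, 3, 1, 2, 1) and form L = D - A. The multiplicity of 0 as a Laplacian eigenvalue equals the number of connected components. The single zero eigenvalue shows the graph is connected.

[0, 0.1864, 1, 1, 1, 2.4707, 4, 4.3429]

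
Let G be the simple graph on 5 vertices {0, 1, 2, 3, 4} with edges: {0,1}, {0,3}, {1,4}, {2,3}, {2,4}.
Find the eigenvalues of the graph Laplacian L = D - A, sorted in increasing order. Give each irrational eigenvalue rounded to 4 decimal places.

Each diagonal entry of L is the vertex degree and each off-diagonal entry is -1 where an edge is present, 0 otherwise; in the order [0, 1, 2, 3, 4] the diagonal is [2, 2, 2, 2, 2]. L is symmetric positive semidefinite, so every eigenvalue is real and nonnegative. The single zero eigenvalue shows the graph is connected. The eigenvalues sum to 10, which equals trace(L) = 2|E|. By the matrix-tree theorem the graph has (1/5) * product of the nonzero eigenvalues = 5 spanning trees.

[0, 1.3820, 1.3820, 3.6180, 3.6180]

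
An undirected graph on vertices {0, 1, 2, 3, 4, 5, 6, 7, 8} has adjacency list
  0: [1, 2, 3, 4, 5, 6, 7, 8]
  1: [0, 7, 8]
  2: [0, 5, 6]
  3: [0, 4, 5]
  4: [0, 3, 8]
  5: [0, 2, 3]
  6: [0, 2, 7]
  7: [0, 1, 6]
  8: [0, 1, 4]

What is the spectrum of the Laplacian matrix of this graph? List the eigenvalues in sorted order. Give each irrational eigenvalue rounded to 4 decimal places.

With the vertex order [0, 1, 2, 3, 4, 5, 6, 7, 8], the degrees are [8, 3, 3, 3, 3, 3, 3, 3, 3], giving D = diag(8, 3, 3, 3, 3, 3, 3, 3, 3) and L = D - A. L is symmetric positive semidefinite, so every eigenvalue is real and nonnegative.

[0, 1.5858, 1.5858, 3, 3, 4.4142, 4.4142, 5, 9]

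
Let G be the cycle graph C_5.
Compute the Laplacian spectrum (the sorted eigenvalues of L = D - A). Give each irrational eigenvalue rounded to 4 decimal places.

[0, 1.3820, 1.3820, 3.6180, 3.6180]

The graph has 5 vertices and degree multiset [2, 2, 2, 2, 2]; D is the diagonal matrix of degrees and L = D - A. Diagonalising L (or applying a numerical eigensolver to the 5x5 matrix) gives the spectrum above. The largest eigenvalue, 3.6180, is at most the vertex count 5. By the matrix-tree theorem the graph has (1/5) * product of the nonzero eigenvalues = 5 spanning trees.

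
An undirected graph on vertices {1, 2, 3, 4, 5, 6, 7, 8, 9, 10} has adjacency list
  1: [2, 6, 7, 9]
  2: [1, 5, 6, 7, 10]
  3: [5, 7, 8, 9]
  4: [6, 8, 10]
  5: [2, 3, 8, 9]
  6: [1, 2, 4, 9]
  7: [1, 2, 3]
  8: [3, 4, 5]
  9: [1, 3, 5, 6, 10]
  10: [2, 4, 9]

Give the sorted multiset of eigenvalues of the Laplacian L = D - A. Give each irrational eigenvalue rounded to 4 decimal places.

Each diagonal entry of L is the vertex degree and each off-diagonal entry is -1 where an edge is present, 0 otherwise; in the order [1, 2, 3, 4, 5, 6, 7, 8, 9, 10] the diagonal is [4, 5, 4, 3, 4, 4, 3, 3, 5, 3]. Since every row of L sums to 0, the all-ones vector is in the kernel and 0 is an eigenvalue. The single zero eigenvalue shows the graph is connected. The eigenvalues sum to 38, which equals trace(L) = 2|E|.

[0, 1.7961, 1.9422, 3.1131, 3.2727, 4.3848, 4.7430, 5.3965, 6.1182, 7.2335]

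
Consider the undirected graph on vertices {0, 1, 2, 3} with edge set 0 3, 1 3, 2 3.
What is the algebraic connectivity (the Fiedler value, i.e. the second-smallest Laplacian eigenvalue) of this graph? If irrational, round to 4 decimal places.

1

Reading degrees in the order [0, 1, 2, 3] gives [1, 1, 1, 3]; set D = diag(1, 1, 1, 3) and form L = D - A. The smallest Laplacian eigenvalue is always 0. The next one, lambda_2 = 1, measures how hard the graph is to disconnect: larger values mean better connectivity. By the matrix-tree theorem the graph has (1/4) * product of the nonzero eigenvalues = 1 spanning tree.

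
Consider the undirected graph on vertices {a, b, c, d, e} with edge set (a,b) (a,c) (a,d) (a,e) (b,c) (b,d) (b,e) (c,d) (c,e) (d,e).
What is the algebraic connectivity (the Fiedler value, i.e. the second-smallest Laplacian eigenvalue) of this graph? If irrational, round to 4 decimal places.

Each diagonal entry of L is the vertex degree and each off-diagonal entry is -1 where an edge is present, 0 otherwise; in the order [a, b, c, d, e] the diagonal is [4, 4, 4, 4, 4]. The smallest Laplacian eigenvalue is always 0. The next one, lambda_2 = 5, measures how hard the graph is to disconnect: larger values mean better connectivity. The eigenvalues sum to 20, which equals trace(L) = 2|E|.

5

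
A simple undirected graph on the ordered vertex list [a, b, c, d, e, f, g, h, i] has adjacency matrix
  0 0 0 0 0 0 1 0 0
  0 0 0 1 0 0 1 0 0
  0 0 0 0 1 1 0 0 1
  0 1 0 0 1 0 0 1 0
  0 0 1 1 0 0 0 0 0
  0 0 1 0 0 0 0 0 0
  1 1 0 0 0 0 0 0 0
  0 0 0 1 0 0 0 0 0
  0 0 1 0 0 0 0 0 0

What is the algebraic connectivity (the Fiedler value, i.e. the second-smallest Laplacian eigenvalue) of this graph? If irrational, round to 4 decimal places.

With the vertex order [a, b, c, d, e, f, g, h, i], the degrees are [1, 2, 3, 3, 2, 1, 2, 1, 1], giving D = diag(1, 2, 3, 3, 2, 1, 2, 1, 1) and L = D - A. The sorted Laplacian eigenvalues are [0, 0.1658, 0.4679, 1, 1.3434, 1.6527, 3, 3.8794, 4.4909]; the algebraic connectivity is the second entry, 0.1658. The largest eigenvalue, 4.4909, is at most the vertex count 9. There is one zero in the spectrum, matching the 1 component.

0.1658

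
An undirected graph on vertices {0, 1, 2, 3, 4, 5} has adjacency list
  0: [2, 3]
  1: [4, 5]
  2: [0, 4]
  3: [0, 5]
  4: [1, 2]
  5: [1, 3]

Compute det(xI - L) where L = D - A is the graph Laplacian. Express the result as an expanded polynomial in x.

x^6 - 12x^5 + 54x^4 - 112x^3 + 105x^2 - 36x

With the vertex order [0, 1, 2, 3, 4, 5], the degrees are [2, 2, 2, 2, 2, 2], giving D = diag(2, 2, 2, 2, 2, 2) and L = D - A. The eigenvalues of L are [0, 1, 1, 3, 3, 4]; the characteristic polynomial is the product of (x - lambda_i), which multiplies out to x^6 - 12x^5 + 54x^4 - 112x^3 + 105x^2 - 36x. Since p(0) = det(-L) = 0, x divides p(x). There is one zero in the spectrum, matching the 1 component. The largest eigenvalue, 4, is at most the vertex count 6.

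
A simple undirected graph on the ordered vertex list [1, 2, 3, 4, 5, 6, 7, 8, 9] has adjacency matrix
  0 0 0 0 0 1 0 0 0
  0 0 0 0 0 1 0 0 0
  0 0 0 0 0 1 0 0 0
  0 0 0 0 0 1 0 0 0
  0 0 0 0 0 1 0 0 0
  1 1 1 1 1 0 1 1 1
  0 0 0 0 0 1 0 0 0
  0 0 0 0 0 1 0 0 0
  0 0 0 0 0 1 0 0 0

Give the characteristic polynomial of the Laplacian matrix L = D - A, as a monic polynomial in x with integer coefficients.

x^9 - 16x^8 + 84x^7 - 224x^6 + 350x^5 - 336x^4 + 196x^3 - 64x^2 + 9x

Reading degrees in the order [1, 2, 3, 4, 5, 6, 7, 8, 9] gives [1, 1, 1, 1, 1, 8, 1, 1, 1]; set D = diag(1, 1, 1, 1, 1, 8, 1, 1, 1) and form L = D - A. The eigenvalues of L are [0, 1, 1, 1, 1, 1, 1, 1, 9]; the characteristic polynomial is the product of (x - lambda_i), which multiplies out to x^9 - 16x^8 + 84x^7 - 224x^6 + 350x^5 - 336x^4 + 196x^3 - 64x^2 + 9x. The coefficient of x^8 equals -trace(L) = -16, matching the sum of degrees. The largest eigenvalue, 9, is at most the vertex count 9. By the matrix-tree theorem the graph has (1/9) * product of the nonzero eigenvalues = 1 spanning tree.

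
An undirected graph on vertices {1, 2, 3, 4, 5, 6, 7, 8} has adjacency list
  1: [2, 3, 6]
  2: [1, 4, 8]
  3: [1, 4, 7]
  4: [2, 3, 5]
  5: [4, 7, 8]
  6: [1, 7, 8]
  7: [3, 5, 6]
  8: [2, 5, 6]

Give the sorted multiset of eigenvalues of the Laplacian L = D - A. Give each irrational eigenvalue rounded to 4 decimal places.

Each diagonal entry of L is the vertex degree and each off-diagonal entry is -1 where an edge is present, 0 otherwise; in the order [1, 2, 3, 4, 5, 6, 7, 8] the diagonal is [3, 3, 3, 3, 3, 3, 3, 3]. Since every row of L sums to 0, the all-ones vector is in the kernel and 0 is an eigenvalue. The largest eigenvalue, 6, is at most the vertex count 8.

[0, 2, 2, 2, 4, 4, 4, 6]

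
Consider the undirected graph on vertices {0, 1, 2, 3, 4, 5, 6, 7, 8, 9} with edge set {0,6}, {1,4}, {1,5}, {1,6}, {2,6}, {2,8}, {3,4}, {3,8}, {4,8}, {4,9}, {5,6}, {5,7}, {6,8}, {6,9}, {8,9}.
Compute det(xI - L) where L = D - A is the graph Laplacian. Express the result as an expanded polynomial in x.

Reading degrees in the order [0, 1, 2, 3, 4, 5, 6, 7, 8, 9] gives [1, 3, 2, 2, 4, 3, 6, 1, 5, 3]; set D = diag(1, 3, 2, 2, 4, 3, 6, 1, 5, 3) and form L = D - A. L has integer entries, so p(x) = det(xI - L) has integer coefficients. Expanding the determinant yields x^10 - 30x^9 + 378x^8 - 2612x^7 + 10848x^6 - 27918x^5 + 44243x^4 - 41326x^3 + 20467x^2 - 4070x. The constant term is 0 because L is singular (the all-ones vector lies in its kernel). The largest eigenvalue, 7.3128, is at most the vertex count 10. By the matrix-tree theorem the graph has (1/10) * product of the nonzero eigenvalues = 407 spanning trees.

x^10 - 30x^9 + 378x^8 - 2612x^7 + 10848x^6 - 27918x^5 + 44243x^4 - 41326x^3 + 20467x^2 - 4070x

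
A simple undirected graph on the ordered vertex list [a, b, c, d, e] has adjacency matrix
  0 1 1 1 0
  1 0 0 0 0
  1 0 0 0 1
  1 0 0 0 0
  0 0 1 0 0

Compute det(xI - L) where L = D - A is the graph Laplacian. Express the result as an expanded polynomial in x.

Each diagonal entry of L is the vertex degree and each off-diagonal entry is -1 where an edge is present, 0 otherwise; in the order [a, b, c, d, e] the diagonal is [3, 1, 2, 1, 1]. Computing det(xI - L) by cofactor expansion (or equivalently via sum-over-permutations) gives x^5 - 8x^4 + 20x^3 - 18x^2 + 5x. Since p(0) = det(-L) = 0, x divides p(x).

x^5 - 8x^4 + 20x^3 - 18x^2 + 5x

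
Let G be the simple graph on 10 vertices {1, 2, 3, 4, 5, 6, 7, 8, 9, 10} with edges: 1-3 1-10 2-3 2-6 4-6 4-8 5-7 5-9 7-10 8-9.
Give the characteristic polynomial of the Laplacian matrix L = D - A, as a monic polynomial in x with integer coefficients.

x^10 - 20x^9 + 170x^8 - 800x^7 + 2275x^6 - 4004x^5 + 4290x^4 - 2640x^3 + 825x^2 - 100x

With the vertex order [1, 2, 3, 4, 5, 6, 7, 8, 9, 10], the degrees are [2, 2, 2, 2, 2, 2, 2, 2, 2, 2], giving D = diag(2, 2, 2, 2, 2, 2, 2, 2, 2, 2) and L = D - A. Computing det(xI - L) by cofactor expansion (or equivalently via sum-over-permutations) gives x^10 - 20x^9 + 170x^8 - 800x^7 + 2275x^6 - 4004x^5 + 4290x^4 - 2640x^3 + 825x^2 - 100x. The coefficient of x^9 equals -trace(L) = -20, matching the sum of degrees. There is one zero in the spectrum, matching the 1 component. The eigenvalues sum to 20, which equals trace(L) = 2|E|.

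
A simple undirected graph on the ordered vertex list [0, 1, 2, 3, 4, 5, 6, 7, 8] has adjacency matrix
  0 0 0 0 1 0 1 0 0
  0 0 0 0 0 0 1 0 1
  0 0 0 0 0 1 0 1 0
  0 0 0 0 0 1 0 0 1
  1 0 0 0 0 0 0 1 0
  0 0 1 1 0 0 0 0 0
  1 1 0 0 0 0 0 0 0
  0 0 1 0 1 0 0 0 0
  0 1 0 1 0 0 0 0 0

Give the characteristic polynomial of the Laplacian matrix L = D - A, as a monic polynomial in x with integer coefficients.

x^9 - 18x^8 + 135x^7 - 546x^6 + 1287x^5 - 1782x^4 + 1386x^3 - 540x^2 + 81x

Reading degrees in the order [0, 1, 2, 3, 4, 5, 6, 7, 8] gives [2, 2, 2, 2, 2, 2, 2, 2, 2]; set D = diag(2, 2, 2, 2, 2, 2, 2, 2, 2) and form L = D - A. Computing det(xI - L) by cofactor expansion (or equivalently via sum-over-permutations) gives x^9 - 18x^8 + 135x^7 - 546x^6 + 1287x^5 - 1782x^4 + 1386x^3 - 540x^2 + 81x. Since p(0) = det(-L) = 0, x divides p(x). The largest eigenvalue, 3.8794, is at most the vertex count 9. There is one zero in the spectrum, matching the 1 component.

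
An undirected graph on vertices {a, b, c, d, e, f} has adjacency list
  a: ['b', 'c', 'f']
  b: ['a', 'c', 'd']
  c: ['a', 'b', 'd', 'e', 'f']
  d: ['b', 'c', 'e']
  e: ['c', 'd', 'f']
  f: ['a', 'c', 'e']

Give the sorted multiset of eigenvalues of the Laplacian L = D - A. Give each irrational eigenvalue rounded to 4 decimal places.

[0, 2.3820, 2.3820, 4.6180, 4.6180, 6]

Reading degrees in the order [a, b, c, d, e, f] gives [3, 3, 5, 3, 3, 3]; set D = diag(3, 3, 5, 3, 3, 3) and form L = D - A. The multiplicity of 0 as a Laplacian eigenvalue equals the number of connected components. By the matrix-tree theorem the graph has (1/6) * product of the nonzero eigenvalues = 121 spanning trees. The eigenvalues sum to 20, which equals trace(L) = 2|E|.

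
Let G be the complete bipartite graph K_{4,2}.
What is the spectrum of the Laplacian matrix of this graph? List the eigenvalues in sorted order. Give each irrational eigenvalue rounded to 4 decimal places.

The graph has 6 vertices and degree multiset [4, 4, 2, 2, 2, 2]; D is the diagonal matrix of degrees and L = D - A. L is symmetric positive semidefinite, so every eigenvalue is real and nonnegative.

[0, 2, 2, 2, 4, 6]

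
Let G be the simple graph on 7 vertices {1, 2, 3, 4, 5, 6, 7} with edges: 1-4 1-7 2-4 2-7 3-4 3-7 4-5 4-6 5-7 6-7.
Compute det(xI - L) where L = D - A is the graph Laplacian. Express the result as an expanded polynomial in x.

With the vertex order [1, 2, 3, 4, 5, 6, 7], the degrees are [2, 2, 2, 5, 2, 2, 5], giving D = diag(2, 2, 2, 5, 2, 2, 5) and L = D - A. L has integer entries, so p(x) = det(xI - L) has integer coefficients. Expanding the determinant yields x^7 - 20x^6 + 155x^5 - 600x^4 + 1240x^3 - 1312x^2 + 560x. Since p(0) = det(-L) = 0, x divides p(x). There is one zero in the spectrum, matching the 1 component.

x^7 - 20x^6 + 155x^5 - 600x^4 + 1240x^3 - 1312x^2 + 560x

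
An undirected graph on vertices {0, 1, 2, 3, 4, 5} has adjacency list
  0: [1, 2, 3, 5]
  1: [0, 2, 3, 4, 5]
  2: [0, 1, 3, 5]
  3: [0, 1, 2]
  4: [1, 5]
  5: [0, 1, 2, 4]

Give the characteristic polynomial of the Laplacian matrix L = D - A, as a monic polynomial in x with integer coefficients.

x^6 - 22x^5 + 188x^4 - 774x^3 + 1517x^2 - 1110x

Each diagonal entry of L is the vertex degree and each off-diagonal entry is -1 where an edge is present, 0 otherwise; in the order [0, 1, 2, 3, 4, 5] the diagonal is [4, 5, 4, 3, 2, 4]. L has integer entries, so p(x) = det(xI - L) has integer coefficients. Expanding the determinant yields x^6 - 22x^5 + 188x^4 - 774x^3 + 1517x^2 - 1110x. Since p(0) = det(-L) = 0, x divides p(x). There is one zero in the spectrum, matching the 1 component.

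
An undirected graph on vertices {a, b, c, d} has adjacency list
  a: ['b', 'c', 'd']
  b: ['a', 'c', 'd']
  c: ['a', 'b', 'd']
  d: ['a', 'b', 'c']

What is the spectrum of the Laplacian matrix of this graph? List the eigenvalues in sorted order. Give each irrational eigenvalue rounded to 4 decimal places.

Each diagonal entry of L is the vertex degree and each off-diagonal entry is -1 where an edge is present, 0 otherwise; in the order [a, b, c, d] the diagonal is [3, 3, 3, 3]. The multiplicity of 0 as a Laplacian eigenvalue equals the number of connected components. The single zero eigenvalue shows the graph is connected.

[0, 4, 4, 4]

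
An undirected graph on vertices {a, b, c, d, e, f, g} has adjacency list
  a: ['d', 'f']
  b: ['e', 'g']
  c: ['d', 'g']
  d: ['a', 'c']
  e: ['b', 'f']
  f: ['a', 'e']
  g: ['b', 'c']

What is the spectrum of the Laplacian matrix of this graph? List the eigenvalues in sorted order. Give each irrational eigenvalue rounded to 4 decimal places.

Each diagonal entry of L is the vertex degree and each off-diagonal entry is -1 where an edge is present, 0 otherwise; in the order [a, b, c, d, e, f, g] the diagonal is [2, 2, 2, 2, 2, 2, 2]. Since every row of L sums to 0, the all-ones vector is in the kernel and 0 is an eigenvalue. The single zero eigenvalue shows the graph is connected. There is one zero in the spectrum, matching the 1 component. By the matrix-tree theorem the graph has (1/7) * product of the nonzero eigenvalues = 7 spanning trees.

[0, 0.7530, 0.7530, 2.4450, 2.4450, 3.8019, 3.8019]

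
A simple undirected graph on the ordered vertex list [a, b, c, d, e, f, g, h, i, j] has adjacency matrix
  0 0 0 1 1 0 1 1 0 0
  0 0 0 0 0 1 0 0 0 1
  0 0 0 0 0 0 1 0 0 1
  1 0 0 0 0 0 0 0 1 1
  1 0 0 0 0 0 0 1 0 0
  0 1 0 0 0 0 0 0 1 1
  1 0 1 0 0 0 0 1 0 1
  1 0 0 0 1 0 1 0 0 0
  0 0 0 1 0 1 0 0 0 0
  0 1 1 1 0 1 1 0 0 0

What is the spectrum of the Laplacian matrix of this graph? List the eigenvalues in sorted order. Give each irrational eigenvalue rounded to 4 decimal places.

[0, 0.6307, 1.3163, 1.6915, 2.8461, 3.2046, 3.9486, 4.7238, 5.1094, 6.5289]

With the vertex order [a, b, c, d, e, f, g, h, i, j], the degrees are [4, 2, 2, 3, 2, 3, 4, 3, 2, 5], giving D = diag(4, 2, 2, 3, 2, 3, 4, 3, 2, 5) and L = D - A. L is symmetric positive semidefinite, so every eigenvalue is real and nonnegative. The single zero eigenvalue shows the graph is connected. The eigenvalues sum to 30, which equals trace(L) = 2|E|.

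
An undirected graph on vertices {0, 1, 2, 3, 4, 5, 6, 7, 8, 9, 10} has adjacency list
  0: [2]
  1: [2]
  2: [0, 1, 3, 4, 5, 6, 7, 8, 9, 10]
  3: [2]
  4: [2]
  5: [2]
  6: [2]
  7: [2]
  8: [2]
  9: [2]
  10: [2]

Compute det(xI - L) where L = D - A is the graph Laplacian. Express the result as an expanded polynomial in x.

x^11 - 20x^10 + 135x^9 - 480x^8 + 1050x^7 - 1512x^6 + 1470x^5 - 960x^4 + 405x^3 - 100x^2 + 11x

Reading degrees in the order [0, 1, 2, 3, 4, 5, 6, 7, 8, 9, 10] gives [1, 1, 10, 1, 1, 1, 1, 1, 1, 1, 1]; set D = diag(1, 1, 10, 1, 1, 1, 1, 1, 1, 1, 1) and form L = D - A. Computing det(xI - L) by cofactor expansion (or equivalently via sum-over-permutations) gives x^11 - 20x^10 + 135x^9 - 480x^8 + 1050x^7 - 1512x^6 + 1470x^5 - 960x^4 + 405x^3 - 100x^2 + 11x. The constant term is 0 because L is singular (the all-ones vector lies in its kernel). The largest eigenvalue, 11, is at most the vertex count 11.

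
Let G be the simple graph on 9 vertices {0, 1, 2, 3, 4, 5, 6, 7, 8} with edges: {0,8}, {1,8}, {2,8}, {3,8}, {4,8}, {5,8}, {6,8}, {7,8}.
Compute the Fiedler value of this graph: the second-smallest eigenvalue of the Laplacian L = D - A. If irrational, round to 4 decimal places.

1

Reading degrees in the order [0, 1, 2, 3, 4, 5, 6, 7, 8] gives [1, 1, 1, 1, 1, 1, 1, 1, 8]; set D = diag(1, 1, 1, 1, 1, 1, 1, 1, 8) and form L = D - A. The smallest Laplacian eigenvalue is always 0. The next one, lambda_2 = 1, measures how hard the graph is to disconnect: larger values mean better connectivity. There is one zero in the spectrum, matching the 1 component. By the matrix-tree theorem the graph has (1/9) * product of the nonzero eigenvalues = 1 spanning tree.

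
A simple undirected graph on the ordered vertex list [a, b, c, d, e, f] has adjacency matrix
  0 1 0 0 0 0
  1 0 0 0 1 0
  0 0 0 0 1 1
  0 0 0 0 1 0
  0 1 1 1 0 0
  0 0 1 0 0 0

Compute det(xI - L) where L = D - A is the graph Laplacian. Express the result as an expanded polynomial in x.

x^6 - 10x^5 + 35x^4 - 52x^3 + 31x^2 - 6x

Reading degrees in the order [a, b, c, d, e, f] gives [1, 2, 2, 1, 3, 1]; set D = diag(1, 2, 2, 1, 3, 1) and form L = D - A. L has integer entries, so p(x) = det(xI - L) has integer coefficients. Expanding the determinant yields x^6 - 10x^5 + 35x^4 - 52x^3 + 31x^2 - 6x. The constant term is 0 because L is singular (the all-ones vector lies in its kernel). The eigenvalues sum to 10, which equals trace(L) = 2|E|. There is one zero in the spectrum, matching the 1 component.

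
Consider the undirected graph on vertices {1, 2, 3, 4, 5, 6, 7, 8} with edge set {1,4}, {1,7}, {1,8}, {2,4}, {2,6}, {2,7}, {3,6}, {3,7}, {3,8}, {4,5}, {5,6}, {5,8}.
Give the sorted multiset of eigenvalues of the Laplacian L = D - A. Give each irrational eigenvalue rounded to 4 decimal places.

[0, 2, 2, 2, 4, 4, 4, 6]

With the vertex order [1, 2, 3, 4, 5, 6, 7, 8], the degrees are [3, 3, 3, 3, 3, 3, 3, 3], giving D = diag(3, 3, 3, 3, 3, 3, 3, 3) and L = D - A. L is symmetric positive semidefinite, so every eigenvalue is real and nonnegative. The single zero eigenvalue shows the graph is connected. By the matrix-tree theorem the graph has (1/8) * product of the nonzero eigenvalues = 384 spanning trees.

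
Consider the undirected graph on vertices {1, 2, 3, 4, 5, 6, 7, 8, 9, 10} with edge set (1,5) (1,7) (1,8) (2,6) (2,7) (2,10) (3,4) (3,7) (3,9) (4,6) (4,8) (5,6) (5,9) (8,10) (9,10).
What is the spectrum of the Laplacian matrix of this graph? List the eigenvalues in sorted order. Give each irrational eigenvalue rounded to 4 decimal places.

[0, 2, 2, 2, 2, 2, 5, 5, 5, 5]

Reading degrees in the order [1, 2, 3, 4, 5, 6, 7, 8, 9, 10] gives [3, 3, 3, 3, 3, 3, 3, 3, 3, 3]; set D = diag(3, 3, 3, 3, 3, 3, 3, 3, 3, 3) and form L = D - A. L is symmetric positive semidefinite, so every eigenvalue is real and nonnegative. There is one zero in the spectrum, matching the 1 component.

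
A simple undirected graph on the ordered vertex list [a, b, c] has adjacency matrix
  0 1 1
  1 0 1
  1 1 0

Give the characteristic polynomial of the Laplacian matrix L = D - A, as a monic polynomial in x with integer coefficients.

x^3 - 6x^2 + 9x

Reading degrees in the order [a, b, c] gives [2, 2, 2]; set D = diag(2, 2, 2) and form L = D - A. The eigenvalues of L are [0, 3, 3]; the characteristic polynomial is the product of (x - lambda_i), which multiplies out to x^3 - 6x^2 + 9x. Since p(0) = det(-L) = 0, x divides p(x). There is one zero in the spectrum, matching the 1 component.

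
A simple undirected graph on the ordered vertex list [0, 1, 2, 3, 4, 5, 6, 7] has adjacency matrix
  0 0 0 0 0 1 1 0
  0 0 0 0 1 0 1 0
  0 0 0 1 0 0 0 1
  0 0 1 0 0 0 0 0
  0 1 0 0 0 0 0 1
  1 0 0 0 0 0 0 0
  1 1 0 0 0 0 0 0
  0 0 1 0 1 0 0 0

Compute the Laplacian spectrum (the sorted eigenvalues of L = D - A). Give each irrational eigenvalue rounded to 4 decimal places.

Reading degrees in the order [0, 1, 2, 3, 4, 5, 6, 7] gives [2, 2, 2, 1, 2, 1, 2, 2]; set D = diag(2, 2, 2, 1, 2, 1, 2, 2) and form L = D - A. L is symmetric positive semidefinite, so every eigenvalue is real and nonnegative. By the matrix-tree theorem the graph has (1/8) * product of the nonzero eigenvalues = 1 spanning tree. The largest eigenvalue, 3.8478, is at most the vertex count 8.

[0, 0.1522, 0.5858, 1.2346, 2, 2.7654, 3.4142, 3.8478]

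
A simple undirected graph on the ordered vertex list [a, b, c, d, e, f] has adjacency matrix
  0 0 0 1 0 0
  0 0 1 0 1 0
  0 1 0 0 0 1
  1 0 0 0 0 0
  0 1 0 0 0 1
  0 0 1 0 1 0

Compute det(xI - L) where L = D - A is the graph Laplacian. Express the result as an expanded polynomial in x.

x^6 - 10x^5 + 36x^4 - 56x^3 + 32x^2

With the vertex order [a, b, c, d, e, f], the degrees are [1, 2, 2, 1, 2, 2], giving D = diag(1, 2, 2, 1, 2, 2) and L = D - A. The eigenvalues of L are [0, 0, 2, 2, 2, 4]; the characteristic polynomial is the product of (x - lambda_i), which multiplies out to x^6 - 10x^5 + 36x^4 - 56x^3 + 32x^2. The constant term is 0 because L is singular (the all-ones vector lies in its kernel). The eigenvalues sum to 10, which equals trace(L) = 2|E|.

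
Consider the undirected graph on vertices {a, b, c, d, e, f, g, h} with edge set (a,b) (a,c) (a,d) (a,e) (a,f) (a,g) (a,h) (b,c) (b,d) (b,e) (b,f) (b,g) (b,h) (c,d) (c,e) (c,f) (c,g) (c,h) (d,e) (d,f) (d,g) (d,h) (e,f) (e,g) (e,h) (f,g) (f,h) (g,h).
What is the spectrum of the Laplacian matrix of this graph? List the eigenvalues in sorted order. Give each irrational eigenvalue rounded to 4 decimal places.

Each diagonal entry of L is the vertex degree and each off-diagonal entry is -1 where an edge is present, 0 otherwise; in the order [a, b, c, d, e, f, g, h] the diagonal is [7, 7, 7, 7, 7, 7, 7, 7]. L is symmetric positive semidefinite, so every eigenvalue is real and nonnegative. The single zero eigenvalue shows the graph is connected. By the matrix-tree theorem the graph has (1/8) * product of the nonzero eigenvalues = 262144 spanning trees. There is one zero in the spectrum, matching the 1 component.

[0, 8, 8, 8, 8, 8, 8, 8]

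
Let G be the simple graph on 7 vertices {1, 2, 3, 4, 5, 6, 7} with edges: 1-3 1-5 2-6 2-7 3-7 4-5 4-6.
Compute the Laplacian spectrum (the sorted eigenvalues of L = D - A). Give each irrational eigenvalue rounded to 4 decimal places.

With the vertex order [1, 2, 3, 4, 5, 6, 7], the degrees are [2, 2, 2, 2, 2, 2, 2], giving D = diag(2, 2, 2, 2, 2, 2, 2) and L = D - A. The multiplicity of 0 as a Laplacian eigenvalue equals the number of connected components. The single zero eigenvalue shows the graph is connected. By the matrix-tree theorem the graph has (1/7) * product of the nonzero eigenvalues = 7 spanning trees.

[0, 0.7530, 0.7530, 2.4450, 2.4450, 3.8019, 3.8019]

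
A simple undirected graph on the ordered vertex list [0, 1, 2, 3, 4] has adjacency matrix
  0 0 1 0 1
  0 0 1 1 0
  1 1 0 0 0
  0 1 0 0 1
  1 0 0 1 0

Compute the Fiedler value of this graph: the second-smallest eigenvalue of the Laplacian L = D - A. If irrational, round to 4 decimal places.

1.3820

Each diagonal entry of L is the vertex degree and each off-diagonal entry is -1 where an edge is present, 0 otherwise; in the order [0, 1, 2, 3, 4] the diagonal is [2, 2, 2, 2, 2]. The sorted Laplacian eigenvalues are [0, 1.3820, 1.3820, 3.6180, 3.6180]; the algebraic connectivity is the second entry, 1.3820.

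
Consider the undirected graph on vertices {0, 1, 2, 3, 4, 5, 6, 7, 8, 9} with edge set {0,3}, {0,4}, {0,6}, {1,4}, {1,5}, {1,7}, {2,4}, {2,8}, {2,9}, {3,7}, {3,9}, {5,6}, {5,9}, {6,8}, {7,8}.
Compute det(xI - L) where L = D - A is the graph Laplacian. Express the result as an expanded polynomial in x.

x^10 - 30x^9 + 390x^8 - 2880x^7 + 13305x^6 - 39882x^5 + 77640x^4 - 94800x^3 + 66000x^2 - 20000x

Reading degrees in the order [0, 1, 2, 3, 4, 5, 6, 7, 8, 9] gives [3, 3, 3, 3, 3, 3, 3, 3, 3, 3]; set D = diag(3, 3, 3, 3, 3, 3, 3, 3, 3, 3) and form L = D - A. The eigenvalues of L are [0, 2, 2, 2, 2, 2, 5, 5, 5, 5]; the characteristic polynomial is the product of (x - lambda_i), which multiplies out to x^10 - 30x^9 + 390x^8 - 2880x^7 + 13305x^6 - 39882x^5 + 77640x^4 - 94800x^3 + 66000x^2 - 20000x. The coefficient of x^9 equals -trace(L) = -30, matching the sum of degrees. The eigenvalues sum to 30, which equals trace(L) = 2|E|.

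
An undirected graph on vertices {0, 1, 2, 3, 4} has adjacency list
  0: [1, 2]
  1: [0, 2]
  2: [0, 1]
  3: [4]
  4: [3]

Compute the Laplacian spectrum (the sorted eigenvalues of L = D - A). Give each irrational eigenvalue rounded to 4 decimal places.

[0, 0, 2, 3, 3]

Reading degrees in the order [0, 1, 2, 3, 4] gives [2, 2, 2, 1, 1]; set D = diag(2, 2, 2, 1, 1) and form L = D - A. Diagonalising L (or applying a numerical eigensolver to the 5x5 matrix) gives the spectrum above. The 2 zero eigenvalues correspond to the 2 connected components.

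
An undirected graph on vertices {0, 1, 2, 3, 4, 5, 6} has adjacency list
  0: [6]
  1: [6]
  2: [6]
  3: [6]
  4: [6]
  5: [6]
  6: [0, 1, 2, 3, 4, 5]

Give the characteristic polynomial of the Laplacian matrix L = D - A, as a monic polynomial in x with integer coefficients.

Reading degrees in the order [0, 1, 2, 3, 4, 5, 6] gives [1, 1, 1, 1, 1, 1, 6]; set D = diag(1, 1, 1, 1, 1, 1, 6) and form L = D - A. The eigenvalues of L are [0, 1, 1, 1, 1, 1, 7]; the characteristic polynomial is the product of (x - lambda_i), which multiplies out to x^7 - 12x^6 + 45x^5 - 80x^4 + 75x^3 - 36x^2 + 7x. The constant term is 0 because L is singular (the all-ones vector lies in its kernel). The eigenvalues sum to 12, which equals trace(L) = 2|E|.

x^7 - 12x^6 + 45x^5 - 80x^4 + 75x^3 - 36x^2 + 7x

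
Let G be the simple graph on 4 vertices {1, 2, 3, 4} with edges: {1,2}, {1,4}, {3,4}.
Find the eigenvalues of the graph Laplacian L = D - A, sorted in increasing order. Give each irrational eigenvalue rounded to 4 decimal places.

[0, 0.5858, 2, 3.4142]

With the vertex order [1, 2, 3, 4], the degrees are [2, 1, 1, 2], giving D = diag(2, 1, 1, 2) and L = D - A. Since every row of L sums to 0, the all-ones vector is in the kernel and 0 is an eigenvalue. The eigenvalues sum to 6, which equals trace(L) = 2|E|.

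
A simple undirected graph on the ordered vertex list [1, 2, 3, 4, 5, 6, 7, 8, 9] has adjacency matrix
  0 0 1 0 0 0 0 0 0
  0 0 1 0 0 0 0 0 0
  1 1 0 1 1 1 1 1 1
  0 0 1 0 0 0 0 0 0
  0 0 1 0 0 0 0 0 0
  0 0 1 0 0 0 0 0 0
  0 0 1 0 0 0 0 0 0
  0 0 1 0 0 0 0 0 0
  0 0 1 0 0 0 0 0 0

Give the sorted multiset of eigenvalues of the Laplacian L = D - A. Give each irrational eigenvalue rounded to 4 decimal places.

With the vertex order [1, 2, 3, 4, 5, 6, 7, 8, 9], the degrees are [1, 1, 8, 1, 1, 1, 1, 1, 1], giving D = diag(1, 1, 8, 1, 1, 1, 1, 1, 1) and L = D - A. The multiplicity of 0 as a Laplacian eigenvalue equals the number of connected components.

[0, 1, 1, 1, 1, 1, 1, 1, 9]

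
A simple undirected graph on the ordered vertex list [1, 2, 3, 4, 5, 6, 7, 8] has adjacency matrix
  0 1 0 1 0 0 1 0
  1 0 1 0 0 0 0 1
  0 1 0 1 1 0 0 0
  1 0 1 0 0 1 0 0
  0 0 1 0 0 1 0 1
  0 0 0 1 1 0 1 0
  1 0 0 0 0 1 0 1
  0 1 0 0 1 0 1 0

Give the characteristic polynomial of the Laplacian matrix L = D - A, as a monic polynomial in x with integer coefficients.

Each diagonal entry of L is the vertex degree and each off-diagonal entry is -1 where an edge is present, 0 otherwise; in the order [1, 2, 3, 4, 5, 6, 7, 8] the diagonal is [3, 3, 3, 3, 3, 3, 3, 3]. L has integer entries, so p(x) = det(xI - L) has integer coefficients. Expanding the determinant yields x^8 - 24x^7 + 240x^6 - 1296x^5 + 4080x^4 - 7488x^3 + 7424x^2 - 3072x. Since p(0) = det(-L) = 0, x divides p(x). There is one zero in the spectrum, matching the 1 component.

x^8 - 24x^7 + 240x^6 - 1296x^5 + 4080x^4 - 7488x^3 + 7424x^2 - 3072x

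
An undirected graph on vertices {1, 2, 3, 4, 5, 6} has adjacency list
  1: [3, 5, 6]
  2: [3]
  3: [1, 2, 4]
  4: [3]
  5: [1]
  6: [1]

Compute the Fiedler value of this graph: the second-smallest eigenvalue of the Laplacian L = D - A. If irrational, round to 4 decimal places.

Each diagonal entry of L is the vertex degree and each off-diagonal entry is -1 where an edge is present, 0 otherwise; in the order [1, 2, 3, 4, 5, 6] the diagonal is [3, 1, 3, 1, 1, 1]. The smallest Laplacian eigenvalue is always 0. The next one, lambda_2 = 0.4384, measures how hard the graph is to disconnect: larger values mean better connectivity. There is one zero in the spectrum, matching the 1 component.

0.4384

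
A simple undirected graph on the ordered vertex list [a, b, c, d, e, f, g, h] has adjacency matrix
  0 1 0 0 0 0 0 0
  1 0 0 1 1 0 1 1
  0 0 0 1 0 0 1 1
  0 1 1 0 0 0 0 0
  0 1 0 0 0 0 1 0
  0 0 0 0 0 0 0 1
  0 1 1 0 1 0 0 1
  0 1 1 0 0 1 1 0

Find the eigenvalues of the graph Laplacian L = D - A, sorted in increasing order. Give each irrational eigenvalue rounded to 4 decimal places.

[0, 0.7456, 1.0500, 1.6242, 2.7007, 4.2234, 5.2620, 6.3941]

Each diagonal entry of L is the vertex degree and each off-diagonal entry is -1 where an edge is present, 0 otherwise; in the order [a, b, c, d, e, f, g, h] the diagonal is [1, 5, 3, 2, 2, 1, 4, 4]. L is symmetric positive semidefinite, so every eigenvalue is real and nonnegative. There is one zero in the spectrum, matching the 1 component. By the matrix-tree theorem the graph has (1/8) * product of the nonzero eigenvalues = 61 spanning trees.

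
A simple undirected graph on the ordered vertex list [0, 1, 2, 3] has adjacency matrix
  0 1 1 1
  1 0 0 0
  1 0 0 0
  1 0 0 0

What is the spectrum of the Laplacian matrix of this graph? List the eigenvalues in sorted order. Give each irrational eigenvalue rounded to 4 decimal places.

[0, 1, 1, 4]

Each diagonal entry of L is the vertex degree and each off-diagonal entry is -1 where an edge is present, 0 otherwise; in the order [0, 1, 2, 3] the diagonal is [3, 1, 1, 1]. The multiplicity of 0 as a Laplacian eigenvalue equals the number of connected components. The single zero eigenvalue shows the graph is connected.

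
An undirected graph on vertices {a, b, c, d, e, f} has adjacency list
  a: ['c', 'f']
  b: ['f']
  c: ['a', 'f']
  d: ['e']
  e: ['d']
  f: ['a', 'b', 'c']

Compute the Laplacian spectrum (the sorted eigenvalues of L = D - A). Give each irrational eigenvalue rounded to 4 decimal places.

Reading degrees in the order [a, b, c, d, e, f] gives [2, 1, 2, 1, 1, 3]; set D = diag(2, 1, 2, 1, 1, 3) and form L = D - A. Since every row of L sums to 0, the all-ones vector is in the kernel and 0 is an eigenvalue. The 2 zero eigenvalues correspond to the 2 connected components. The eigenvalues sum to 10, which equals trace(L) = 2|E|.

[0, 0, 1, 2, 3, 4]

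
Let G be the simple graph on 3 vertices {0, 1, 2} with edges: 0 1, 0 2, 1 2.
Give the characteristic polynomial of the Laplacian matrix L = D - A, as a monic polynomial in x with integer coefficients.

Reading degrees in the order [0, 1, 2] gives [2, 2, 2]; set D = diag(2, 2, 2) and form L = D - A. Computing det(xI - L) by cofactor expansion (or equivalently via sum-over-permutations) gives x^3 - 6x^2 + 9x. The coefficient of x^2 equals -trace(L) = -6, matching the sum of degrees. The eigenvalues sum to 6, which equals trace(L) = 2|E|. By the matrix-tree theorem the graph has (1/3) * product of the nonzero eigenvalues = 3 spanning trees.

x^3 - 6x^2 + 9x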